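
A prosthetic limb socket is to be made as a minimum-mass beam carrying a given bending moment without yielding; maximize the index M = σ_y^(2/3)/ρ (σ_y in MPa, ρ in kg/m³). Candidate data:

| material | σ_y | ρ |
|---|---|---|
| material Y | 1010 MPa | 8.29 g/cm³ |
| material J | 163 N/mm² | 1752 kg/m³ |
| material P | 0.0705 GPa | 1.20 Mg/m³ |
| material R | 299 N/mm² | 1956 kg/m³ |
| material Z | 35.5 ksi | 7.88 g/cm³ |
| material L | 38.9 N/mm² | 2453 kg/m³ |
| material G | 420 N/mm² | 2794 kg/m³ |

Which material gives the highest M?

Normalizing units and computing the index:
  material Y: σ_y = 1010 MPa, ρ = 8290 kg/m³
  material J: σ_y = 163.0 MPa, ρ = 1752 kg/m³
  material P: σ_y = 70.50 MPa, ρ = 1200 kg/m³
  material R: σ_y = 299.0 MPa, ρ = 1956 kg/m³
  material Z: σ_y = 244.8 MPa, ρ = 7880 kg/m³
  material L: σ_y = 38.90 MPa, ρ = 2453 kg/m³
  material G: σ_y = 420.0 MPa, ρ = 2794 kg/m³
  material R: M = 22.9×10⁻³
  material G: M = 20.1×10⁻³
  material J: M = 17.0×10⁻³
  material P: M = 14.2×10⁻³
  material Y: M = 12.1×10⁻³
  material Z: M = 4.97×10⁻³
  material L: M = 4.68×10⁻³
The maximum is for material R.

material R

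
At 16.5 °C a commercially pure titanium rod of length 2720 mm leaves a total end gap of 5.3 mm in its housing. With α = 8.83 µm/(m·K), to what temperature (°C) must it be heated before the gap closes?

α·L₀·ΔT = 5.3 mm ⇒ ΔT = 5.3 / (8.83×10⁻⁶ × 2720.0) = 220.7 K.
T = 16.5 + 220.7 = 237.2 °C.

237 °C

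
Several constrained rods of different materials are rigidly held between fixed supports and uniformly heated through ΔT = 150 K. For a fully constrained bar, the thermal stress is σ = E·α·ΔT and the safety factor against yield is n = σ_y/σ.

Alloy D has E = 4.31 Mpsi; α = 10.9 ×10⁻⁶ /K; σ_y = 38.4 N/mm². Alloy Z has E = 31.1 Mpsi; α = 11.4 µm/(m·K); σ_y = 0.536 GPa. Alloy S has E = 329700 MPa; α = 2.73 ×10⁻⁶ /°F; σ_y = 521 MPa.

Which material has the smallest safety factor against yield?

With everything in SI (GPa, ×10⁻⁶/K, MPa):
  alloy D: E = 29.72, α = 10.9, σ_y = 38.40 → σ = 48.6 MPa, n = 0.790
  alloy Z: E = 214.4, α = 11.4, σ_y = 536.0 → σ = 367 MPa, n = 1.46
  alloy S: E = 329.7, α = 4.91, σ_y = 521.0 → σ = 243 MPa, n = 2.14
Smallest n: alloy D with n = 0.790.

alloy D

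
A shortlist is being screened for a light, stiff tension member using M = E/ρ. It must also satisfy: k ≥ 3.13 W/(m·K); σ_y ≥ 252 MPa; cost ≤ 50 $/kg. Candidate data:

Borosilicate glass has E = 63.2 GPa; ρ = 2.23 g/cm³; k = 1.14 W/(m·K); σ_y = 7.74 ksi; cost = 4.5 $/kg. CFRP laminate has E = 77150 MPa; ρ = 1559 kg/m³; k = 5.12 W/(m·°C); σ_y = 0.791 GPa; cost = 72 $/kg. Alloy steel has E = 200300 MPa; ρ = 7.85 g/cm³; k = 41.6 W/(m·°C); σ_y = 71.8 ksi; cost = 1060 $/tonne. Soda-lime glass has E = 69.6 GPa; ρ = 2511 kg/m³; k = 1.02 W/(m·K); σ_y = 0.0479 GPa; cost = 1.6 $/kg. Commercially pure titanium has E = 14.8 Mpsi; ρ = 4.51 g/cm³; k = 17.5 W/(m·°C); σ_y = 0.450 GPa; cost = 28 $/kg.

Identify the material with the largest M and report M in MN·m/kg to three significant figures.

alloy steel, M = 25.5 MN·m/kg

Screen on constraints: k ≥ 3.13 W/(m·K); σ_y ≥ 252 MPa; cost ≤ 50 $/kg. Survivors: alloy steel, commercially pure titanium.
Convert each candidate to consistent units, then evaluate M:
  alloy steel: E = 200.3 GPa, ρ = 7850 kg/m³
  commercially pure titanium: E = 102.0 GPa, ρ = 4510 kg/m³
  alloy steel: M = 25.5 MN·m/kg
  commercially pure titanium: M = 22.6 MN·m/kg
The maximum is for alloy steel.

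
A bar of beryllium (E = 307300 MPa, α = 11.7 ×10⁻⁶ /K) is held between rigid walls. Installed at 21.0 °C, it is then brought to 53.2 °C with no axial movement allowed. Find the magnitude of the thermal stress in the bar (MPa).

116 MPa

E = 307300 MPa = 307.3 GPa.
ΔT = 32.20 K. Constrained thermal stress σ = E·α·ΔT = 307.3×10³ MPa × 11.7×10⁻⁶ × 32.20 = 116 MPa (compressive).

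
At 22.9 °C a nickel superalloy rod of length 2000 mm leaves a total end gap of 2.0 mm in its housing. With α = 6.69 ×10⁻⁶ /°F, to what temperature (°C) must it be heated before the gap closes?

106 °C

α = 6.69×10⁻⁶/°F × 9/5 = 12.0×10⁻⁶/K.
α·L₀·ΔT = 2.0 mm ⇒ ΔT = 2.0 / (12.0×10⁻⁶ × 2000.0) = 83.04 K.
T = 22.9 + 83.04 = 105.9 °C.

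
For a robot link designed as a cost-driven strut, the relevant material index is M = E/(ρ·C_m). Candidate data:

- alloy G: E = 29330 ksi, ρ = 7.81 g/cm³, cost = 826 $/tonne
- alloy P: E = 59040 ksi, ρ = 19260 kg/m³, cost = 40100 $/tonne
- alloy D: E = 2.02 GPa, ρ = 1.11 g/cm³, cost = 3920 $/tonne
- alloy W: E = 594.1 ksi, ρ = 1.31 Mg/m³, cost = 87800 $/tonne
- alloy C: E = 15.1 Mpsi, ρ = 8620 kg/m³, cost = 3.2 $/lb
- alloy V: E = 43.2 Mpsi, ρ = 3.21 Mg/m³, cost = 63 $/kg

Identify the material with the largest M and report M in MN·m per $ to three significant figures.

alloy G, M = 31.3 MN·m per $

In SI units:
  alloy G: E = 202.2 GPa, ρ = 7810 kg/m³, cost = 0.8260 $/kg
  alloy P: E = 407.1 GPa, ρ = 19260 kg/m³, cost = 40.10 $/kg
  alloy D: E = 2.020 GPa, ρ = 1110 kg/m³, cost = 3.920 $/kg
  alloy W: E = 4.096 GPa, ρ = 1310 kg/m³, cost = 87.80 $/kg
  alloy C: E = 104.1 GPa, ρ = 8620 kg/m³, cost = 7.055 $/kg
  alloy V: E = 297.9 GPa, ρ = 3210 kg/m³, cost = 63.00 $/kg
  alloy G: M = 31.3 MN·m per $
  alloy C: M = 1.71 MN·m per $
  alloy V: M = 1.47 MN·m per $
  alloy P: M = 0.527 MN·m per $
  alloy D: M = 0.464 MN·m per $
  alloy W: M = 0.0356 MN·m per $
The maximum is for alloy G.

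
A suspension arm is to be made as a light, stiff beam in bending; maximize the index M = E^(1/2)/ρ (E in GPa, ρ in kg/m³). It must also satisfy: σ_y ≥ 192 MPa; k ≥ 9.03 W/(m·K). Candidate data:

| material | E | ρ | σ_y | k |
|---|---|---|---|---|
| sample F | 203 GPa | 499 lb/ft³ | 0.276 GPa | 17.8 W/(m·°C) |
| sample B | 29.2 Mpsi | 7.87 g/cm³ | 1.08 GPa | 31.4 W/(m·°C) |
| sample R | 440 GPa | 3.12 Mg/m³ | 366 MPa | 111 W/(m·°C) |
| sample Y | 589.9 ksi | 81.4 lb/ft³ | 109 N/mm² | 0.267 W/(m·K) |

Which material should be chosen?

Screen on constraints: σ_y ≥ 192 MPa; k ≥ 9.03 W/(m·K). Survivors: sample F, sample B, sample R.
After converting to SI:
  sample F: E = 203.0 GPa, ρ = 7993 kg/m³
  sample B: E = 201.3 GPa, ρ = 7870 kg/m³
  sample R: E = 440.0 GPa, ρ = 3120 kg/m³
  sample R: M = 6.72×10⁻³
  sample B: M = 1.80×10⁻³
  sample F: M = 1.78×10⁻³
Sample R ranks first.

sample R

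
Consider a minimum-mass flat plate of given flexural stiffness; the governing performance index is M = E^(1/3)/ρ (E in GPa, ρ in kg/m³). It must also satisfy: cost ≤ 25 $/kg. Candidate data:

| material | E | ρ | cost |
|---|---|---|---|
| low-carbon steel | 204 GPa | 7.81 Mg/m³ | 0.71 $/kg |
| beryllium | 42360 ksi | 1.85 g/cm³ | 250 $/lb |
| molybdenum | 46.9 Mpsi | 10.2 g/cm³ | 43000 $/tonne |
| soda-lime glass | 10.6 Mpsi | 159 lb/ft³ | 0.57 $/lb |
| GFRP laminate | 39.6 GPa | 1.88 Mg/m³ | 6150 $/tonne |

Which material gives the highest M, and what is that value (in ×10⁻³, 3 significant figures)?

GFRP laminate, M = 1.81×10⁻³

Screen on constraints: cost ≤ 25 $/kg. Survivors: low-carbon steel, soda-lime glass, GFRP laminate.
Normalizing units and computing the index:
  low-carbon steel: E = 204.0 GPa, ρ = 7810 kg/m³
  soda-lime glass: E = 73.08 GPa, ρ = 2547 kg/m³
  GFRP laminate: E = 39.60 GPa, ρ = 1880 kg/m³
  GFRP laminate: M = 1.81×10⁻³
  soda-lime glass: M = 1.64×10⁻³
  low-carbon steel: M = 0.754×10⁻³
GFRP laminate ranks first.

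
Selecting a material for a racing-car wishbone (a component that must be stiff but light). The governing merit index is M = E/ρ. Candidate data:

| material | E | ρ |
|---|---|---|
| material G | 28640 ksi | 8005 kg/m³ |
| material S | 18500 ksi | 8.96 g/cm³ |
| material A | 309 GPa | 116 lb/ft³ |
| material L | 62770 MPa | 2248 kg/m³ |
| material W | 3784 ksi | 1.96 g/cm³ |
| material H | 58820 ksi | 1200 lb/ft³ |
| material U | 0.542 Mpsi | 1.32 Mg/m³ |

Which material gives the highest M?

material A

In SI units:
  material G: E = 197.5 GPa, ρ = 8005 kg/m³
  material S: E = 127.6 GPa, ρ = 8960 kg/m³
  material A: E = 309.0 GPa, ρ = 1858 kg/m³
  material L: E = 62.77 GPa, ρ = 2248 kg/m³
  material W: E = 26.09 GPa, ρ = 1960 kg/m³
  material H: E = 405.5 GPa, ρ = 19220 kg/m³
  material U: E = 3.737 GPa, ρ = 1320 kg/m³
  material A: M = 166 MN·m/kg
  material L: M = 27.9 MN·m/kg
  material G: M = 24.7 MN·m/kg
  material H: M = 21.1 MN·m/kg
  material S: M = 14.2 MN·m/kg
  material W: M = 13.3 MN·m/kg
  material U: M = 2.83 MN·m/kg
Highest index: material A.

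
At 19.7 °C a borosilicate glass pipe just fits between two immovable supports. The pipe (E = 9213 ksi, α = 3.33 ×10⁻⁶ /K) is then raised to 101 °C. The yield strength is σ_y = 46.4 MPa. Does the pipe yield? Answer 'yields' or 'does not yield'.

E = 9213 ksi = 63.52 GPa.
ΔT = 81.30 K. Constrained thermal stress σ = E·α·ΔT = 63.52×10³ MPa × 3.33×10⁻⁶ × 81.30 = 17.2 MPa (compressive).
Compare to σ_y = 46.4 MPa: σ < σ_y, so it does not yield.

does not yield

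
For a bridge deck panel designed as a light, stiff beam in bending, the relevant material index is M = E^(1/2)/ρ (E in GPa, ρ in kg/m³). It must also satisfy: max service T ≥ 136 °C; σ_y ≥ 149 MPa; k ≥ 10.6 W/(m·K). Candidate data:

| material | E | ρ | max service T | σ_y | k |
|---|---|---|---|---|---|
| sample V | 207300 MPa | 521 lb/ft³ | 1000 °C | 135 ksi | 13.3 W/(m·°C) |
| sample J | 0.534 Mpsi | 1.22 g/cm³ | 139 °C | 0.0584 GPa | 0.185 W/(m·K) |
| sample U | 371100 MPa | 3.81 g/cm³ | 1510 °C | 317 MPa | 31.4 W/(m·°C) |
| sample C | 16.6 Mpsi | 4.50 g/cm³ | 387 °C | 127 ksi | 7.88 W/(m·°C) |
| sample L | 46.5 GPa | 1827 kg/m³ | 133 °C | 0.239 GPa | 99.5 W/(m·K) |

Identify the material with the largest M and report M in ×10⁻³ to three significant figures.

Screen on constraints: max service T ≥ 136 °C; σ_y ≥ 149 MPa; k ≥ 10.6 W/(m·K). Survivors: sample V, sample U.
Normalizing units and computing the index:
  sample V: E = 207.3 GPa, ρ = 8346 kg/m³
  sample U: E = 371.1 GPa, ρ = 3810 kg/m³
  sample U: M = 5.06×10⁻³
  sample V: M = 1.73×10⁻³
Highest index: sample U.

sample U, M = 5.06×10⁻³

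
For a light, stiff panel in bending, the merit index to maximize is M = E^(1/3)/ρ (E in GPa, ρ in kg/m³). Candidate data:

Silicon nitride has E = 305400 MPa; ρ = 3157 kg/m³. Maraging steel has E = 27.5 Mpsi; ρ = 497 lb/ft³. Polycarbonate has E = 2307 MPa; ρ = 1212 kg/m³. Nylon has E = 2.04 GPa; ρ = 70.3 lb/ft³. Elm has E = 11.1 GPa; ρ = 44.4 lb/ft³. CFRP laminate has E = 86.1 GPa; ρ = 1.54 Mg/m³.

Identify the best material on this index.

elm

Putting every candidate on a common basis:
  silicon nitride: E = 305.4 GPa, ρ = 3157 kg/m³
  maraging steel: E = 189.6 GPa, ρ = 7961 kg/m³
  polycarbonate: E = 2.307 GPa, ρ = 1212 kg/m³
  nylon: E = 2.040 GPa, ρ = 1126 kg/m³
  elm: E = 11.10 GPa, ρ = 711.2 kg/m³
  CFRP laminate: E = 86.10 GPa, ρ = 1540 kg/m³
  elm: M = 3.14×10⁻³
  CFRP laminate: M = 2.87×10⁻³
  silicon nitride: M = 2.13×10⁻³
  nylon: M = 1.13×10⁻³
  polycarbonate: M = 1.09×10⁻³
  maraging steel: M = 0.722×10⁻³
Elm ranks first.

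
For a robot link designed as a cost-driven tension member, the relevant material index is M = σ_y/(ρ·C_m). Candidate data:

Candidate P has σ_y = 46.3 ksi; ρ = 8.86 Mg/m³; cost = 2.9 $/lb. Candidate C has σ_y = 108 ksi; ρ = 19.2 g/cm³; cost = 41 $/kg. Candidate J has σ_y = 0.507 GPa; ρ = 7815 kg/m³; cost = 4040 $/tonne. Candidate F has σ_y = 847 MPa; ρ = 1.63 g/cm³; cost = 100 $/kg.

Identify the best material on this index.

candidate J

Putting every candidate on a common basis:
  candidate P: σ_y = 319.2 MPa, ρ = 8860 kg/m³, cost = 6.393 $/kg
  candidate C: σ_y = 744.6 MPa, ρ = 19200 kg/m³, cost = 41.00 $/kg
  candidate J: σ_y = 507.0 MPa, ρ = 7815 kg/m³, cost = 4.040 $/kg
  candidate F: σ_y = 847.0 MPa, ρ = 1630 kg/m³, cost = 100.0 $/kg
  candidate J: M = 16.1 kN·m per $
  candidate P: M = 5.64 kN·m per $
  candidate F: M = 5.20 kN·m per $
  candidate C: M = 0.946 kN·m per $
Candidate J has the largest M.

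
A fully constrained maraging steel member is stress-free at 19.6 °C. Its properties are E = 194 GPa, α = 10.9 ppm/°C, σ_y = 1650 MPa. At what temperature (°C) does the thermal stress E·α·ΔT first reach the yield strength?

E·α·ΔT = 1650 MPa ⇒ ΔT = 1650 / (194.0×10³ × 10.9×10⁻⁶) = 780.3 K.
T = 19.6 + 780.3 = 799.9 °C.

800 °C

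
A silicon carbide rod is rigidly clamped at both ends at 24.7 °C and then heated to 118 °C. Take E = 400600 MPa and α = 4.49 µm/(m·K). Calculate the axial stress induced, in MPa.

168 MPa

E = 400600 MPa = 400.6 GPa.
ΔT = 93.30 K. Constrained thermal stress σ = E·α·ΔT = 400.6×10³ MPa × 4.49×10⁻⁶ × 93.30 = 168 MPa (compressive).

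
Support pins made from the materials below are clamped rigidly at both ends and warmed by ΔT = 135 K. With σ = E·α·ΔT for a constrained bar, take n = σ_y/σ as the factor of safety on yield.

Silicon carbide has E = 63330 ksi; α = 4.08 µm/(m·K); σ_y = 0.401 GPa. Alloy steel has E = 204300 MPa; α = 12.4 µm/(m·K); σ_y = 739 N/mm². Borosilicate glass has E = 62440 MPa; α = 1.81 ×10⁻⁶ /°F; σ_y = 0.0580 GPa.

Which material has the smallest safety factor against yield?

With everything in SI (GPa, ×10⁻⁶/K, MPa):
  silicon carbide: E = 436.6, α = 4.08, σ_y = 401.0 → σ = 241 MPa, n = 1.67
  alloy steel: E = 204.3, α = 12.4, σ_y = 739.0 → σ = 342 MPa, n = 2.16
  borosilicate glass: E = 62.44, α = 3.26, σ_y = 58.00 → σ = 27.5 MPa, n = 2.11
Smallest n: silicon carbide with n = 1.67.

silicon carbide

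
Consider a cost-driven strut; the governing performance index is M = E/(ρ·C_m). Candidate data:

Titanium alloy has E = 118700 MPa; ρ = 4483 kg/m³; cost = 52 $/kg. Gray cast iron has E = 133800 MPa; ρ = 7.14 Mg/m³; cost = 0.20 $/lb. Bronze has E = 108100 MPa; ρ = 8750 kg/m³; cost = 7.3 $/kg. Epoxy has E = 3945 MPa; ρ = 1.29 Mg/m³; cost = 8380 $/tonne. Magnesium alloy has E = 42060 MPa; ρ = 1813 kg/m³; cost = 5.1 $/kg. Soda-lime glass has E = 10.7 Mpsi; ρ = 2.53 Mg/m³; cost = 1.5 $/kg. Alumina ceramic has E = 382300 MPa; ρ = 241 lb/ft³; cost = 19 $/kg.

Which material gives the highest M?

In SI units:
  titanium alloy: E = 118.7 GPa, ρ = 4483 kg/m³, cost = 52.00 $/kg
  gray cast iron: E = 133.8 GPa, ρ = 7140 kg/m³, cost = 0.4409 $/kg
  bronze: E = 108.1 GPa, ρ = 8750 kg/m³, cost = 7.300 $/kg
  epoxy: E = 3.945 GPa, ρ = 1290 kg/m³, cost = 8.380 $/kg
  magnesium alloy: E = 42.06 GPa, ρ = 1813 kg/m³, cost = 5.100 $/kg
  soda-lime glass: E = 73.77 GPa, ρ = 2530 kg/m³, cost = 1.500 $/kg
  alumina ceramic: E = 382.3 GPa, ρ = 3860 kg/m³, cost = 19.00 $/kg
  gray cast iron: M = 42.5 MN·m per $
  soda-lime glass: M = 19.4 MN·m per $
  alumina ceramic: M = 5.21 MN·m per $
  magnesium alloy: M = 4.55 MN·m per $
  bronze: M = 1.69 MN·m per $
  titanium alloy: M = 0.509 MN·m per $
  epoxy: M = 0.365 MN·m per $
Gray cast iron has the largest M.

gray cast iron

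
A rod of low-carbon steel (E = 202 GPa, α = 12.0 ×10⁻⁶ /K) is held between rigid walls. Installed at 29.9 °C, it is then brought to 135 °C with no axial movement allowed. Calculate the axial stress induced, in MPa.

ΔT = 105.1 K. Constrained thermal stress σ = E·α·ΔT = 202.0×10³ MPa × 12.0×10⁻⁶ × 105.1 = 255 MPa (compressive).

255 MPa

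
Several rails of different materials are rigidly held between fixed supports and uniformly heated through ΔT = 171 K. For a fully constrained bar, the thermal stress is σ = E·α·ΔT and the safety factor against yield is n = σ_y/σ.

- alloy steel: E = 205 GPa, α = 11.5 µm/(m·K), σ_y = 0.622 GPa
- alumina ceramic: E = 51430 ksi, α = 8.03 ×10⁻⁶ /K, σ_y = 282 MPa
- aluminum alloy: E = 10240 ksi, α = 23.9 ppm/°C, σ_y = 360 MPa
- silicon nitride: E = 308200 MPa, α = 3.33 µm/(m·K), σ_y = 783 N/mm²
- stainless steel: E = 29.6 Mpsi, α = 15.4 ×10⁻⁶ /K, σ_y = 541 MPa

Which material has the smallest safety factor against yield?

alumina ceramic

With everything in SI (GPa, ×10⁻⁶/K, MPa):
  alloy steel: E = 205.0, α = 11.5, σ_y = 622.0 → σ = 403 MPa, n = 1.54
  alumina ceramic: E = 354.6, α = 8.03, σ_y = 282.0 → σ = 487 MPa, n = 0.579
  aluminum alloy: E = 70.60, α = 23.9, σ_y = 360.0 → σ = 289 MPa, n = 1.25
  silicon nitride: E = 308.2, α = 3.33, σ_y = 783.0 → σ = 175 MPa, n = 4.46
  stainless steel: E = 204.1, α = 15.4, σ_y = 541.0 → σ = 537 MPa, n = 1.01
The minimum is alumina ceramic at n = 0.579.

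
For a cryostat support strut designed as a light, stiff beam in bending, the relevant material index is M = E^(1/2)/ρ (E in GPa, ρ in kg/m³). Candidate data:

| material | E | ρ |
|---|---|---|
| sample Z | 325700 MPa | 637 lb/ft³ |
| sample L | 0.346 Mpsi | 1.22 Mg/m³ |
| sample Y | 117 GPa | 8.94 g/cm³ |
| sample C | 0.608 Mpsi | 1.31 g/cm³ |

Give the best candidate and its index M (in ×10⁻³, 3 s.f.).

sample Z, M = 1.77×10⁻³

Normalizing units and computing the index:
  sample Z: E = 325.7 GPa, ρ = 10200 kg/m³
  sample L: E = 2.386 GPa, ρ = 1220 kg/m³
  sample Y: E = 117.0 GPa, ρ = 8940 kg/m³
  sample C: E = 4.192 GPa, ρ = 1310 kg/m³
  sample Z: M = 1.77×10⁻³
  sample C: M = 1.56×10⁻³
  sample L: M = 1.27×10⁻³
  sample Y: M = 1.21×10⁻³
The maximum is for sample Z.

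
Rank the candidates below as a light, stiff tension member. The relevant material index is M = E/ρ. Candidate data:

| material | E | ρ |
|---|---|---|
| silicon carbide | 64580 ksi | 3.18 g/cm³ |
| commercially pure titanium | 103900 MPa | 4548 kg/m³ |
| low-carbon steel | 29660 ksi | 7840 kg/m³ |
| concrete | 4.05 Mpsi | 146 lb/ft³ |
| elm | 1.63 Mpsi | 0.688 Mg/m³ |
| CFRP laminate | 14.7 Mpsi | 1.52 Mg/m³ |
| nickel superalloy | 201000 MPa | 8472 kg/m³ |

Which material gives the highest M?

Putting every candidate on a common basis:
  silicon carbide: E = 445.3 GPa, ρ = 3180 kg/m³
  commercially pure titanium: E = 103.9 GPa, ρ = 4548 kg/m³
  low-carbon steel: E = 204.5 GPa, ρ = 7840 kg/m³
  concrete: E = 27.92 GPa, ρ = 2339 kg/m³
  elm: E = 11.24 GPa, ρ = 688.0 kg/m³
  CFRP laminate: E = 101.4 GPa, ρ = 1520 kg/m³
  nickel superalloy: E = 201.0 GPa, ρ = 8472 kg/m³
  silicon carbide: M = 140 MN·m/kg
  CFRP laminate: M = 66.7 MN·m/kg
  low-carbon steel: M = 26.1 MN·m/kg
  nickel superalloy: M = 23.7 MN·m/kg
  commercially pure titanium: M = 22.8 MN·m/kg
  elm: M = 16.3 MN·m/kg
  concrete: M = 11.9 MN·m/kg
The maximum is for silicon carbide.

silicon carbide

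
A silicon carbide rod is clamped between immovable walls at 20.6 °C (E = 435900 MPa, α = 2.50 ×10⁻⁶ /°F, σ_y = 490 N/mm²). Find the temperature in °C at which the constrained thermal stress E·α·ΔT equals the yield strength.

270 °C

E = 435900 MPa = 435.9 GPa.
α = 2.50×10⁻⁶/°F × 9/5 = 4.50×10⁻⁶/K.
σ_y = 490 N/mm² = 490.0 MPa.
E·α·ΔT = 490.0 MPa ⇒ ΔT = 490.0 / (435.9×10³ × 4.50×10⁻⁶) = 249.8 K.
T = 20.6 + 249.8 = 270.4 °C.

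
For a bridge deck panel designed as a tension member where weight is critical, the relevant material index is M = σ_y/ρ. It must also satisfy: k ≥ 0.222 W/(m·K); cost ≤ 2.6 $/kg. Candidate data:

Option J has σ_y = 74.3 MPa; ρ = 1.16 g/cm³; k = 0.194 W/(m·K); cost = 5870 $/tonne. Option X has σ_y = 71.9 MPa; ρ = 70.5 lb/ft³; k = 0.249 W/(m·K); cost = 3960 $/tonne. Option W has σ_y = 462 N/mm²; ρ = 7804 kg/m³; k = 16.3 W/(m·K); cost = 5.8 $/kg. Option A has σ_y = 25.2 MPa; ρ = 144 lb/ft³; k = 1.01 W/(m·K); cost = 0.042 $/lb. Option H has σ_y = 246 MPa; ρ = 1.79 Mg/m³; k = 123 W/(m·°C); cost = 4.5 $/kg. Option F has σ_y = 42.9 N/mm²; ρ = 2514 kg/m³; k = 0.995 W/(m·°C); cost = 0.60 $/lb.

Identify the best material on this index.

option F

Screen on constraints: k ≥ 0.222 W/(m·K); cost ≤ 2.6 $/kg. Survivors: option A, option F.
Normalizing units and computing the index:
  option A: σ_y = 25.20 MPa, ρ = 2307 kg/m³
  option F: σ_y = 42.90 MPa, ρ = 2514 kg/m³
  option F: M = 17.1 kN·m/kg
  option A: M = 10.9 kN·m/kg
Highest index: option F.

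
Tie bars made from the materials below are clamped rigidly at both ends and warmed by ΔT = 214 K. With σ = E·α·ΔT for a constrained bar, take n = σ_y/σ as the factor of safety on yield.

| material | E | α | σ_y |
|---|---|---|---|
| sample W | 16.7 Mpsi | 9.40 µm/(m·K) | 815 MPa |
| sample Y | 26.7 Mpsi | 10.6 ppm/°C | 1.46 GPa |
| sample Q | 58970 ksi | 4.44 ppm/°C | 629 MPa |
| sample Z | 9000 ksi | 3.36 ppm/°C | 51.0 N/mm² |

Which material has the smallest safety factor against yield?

Converting E to GPa, α to ×10⁻⁶/K, σ_y to MPa, then σ and n for each:
  sample W: E = 115.1, α = 9.40, σ_y = 815.0 → σ = 232 MPa, n = 3.52
  sample Y: E = 184.1, α = 10.6, σ_y = 1460 → σ = 418 MPa, n = 3.50
  sample Q: E = 406.6, α = 4.44, σ_y = 629.0 → σ = 386 MPa, n = 1.63
  sample Z: E = 62.05, α = 3.36, σ_y = 51.00 → σ = 44.6 MPa, n = 1.14
Smallest n: sample Z with n = 1.14.

sample Z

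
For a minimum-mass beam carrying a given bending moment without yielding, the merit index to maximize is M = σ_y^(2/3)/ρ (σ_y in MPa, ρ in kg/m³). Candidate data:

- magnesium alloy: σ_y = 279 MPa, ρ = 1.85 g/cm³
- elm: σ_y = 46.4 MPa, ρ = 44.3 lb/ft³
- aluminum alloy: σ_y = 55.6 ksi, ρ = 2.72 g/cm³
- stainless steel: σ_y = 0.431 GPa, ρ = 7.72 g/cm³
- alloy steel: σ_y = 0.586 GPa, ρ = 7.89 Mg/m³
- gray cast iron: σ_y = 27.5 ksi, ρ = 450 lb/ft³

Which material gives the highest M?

Normalizing units and computing the index:
  magnesium alloy: σ_y = 279.0 MPa, ρ = 1850 kg/m³
  elm: σ_y = 46.40 MPa, ρ = 709.6 kg/m³
  aluminum alloy: σ_y = 383.3 MPa, ρ = 2720 kg/m³
  stainless steel: σ_y = 431.0 MPa, ρ = 7720 kg/m³
  alloy steel: σ_y = 586.0 MPa, ρ = 7890 kg/m³
  gray cast iron: σ_y = 189.6 MPa, ρ = 7208 kg/m³
  magnesium alloy: M = 23.1×10⁻³
  aluminum alloy: M = 19.4×10⁻³
  elm: M = 18.2×10⁻³
  alloy steel: M = 8.88×10⁻³
  stainless steel: M = 7.39×10⁻³
  gray cast iron: M = 4.58×10⁻³
Magnesium alloy ranks first.

magnesium alloy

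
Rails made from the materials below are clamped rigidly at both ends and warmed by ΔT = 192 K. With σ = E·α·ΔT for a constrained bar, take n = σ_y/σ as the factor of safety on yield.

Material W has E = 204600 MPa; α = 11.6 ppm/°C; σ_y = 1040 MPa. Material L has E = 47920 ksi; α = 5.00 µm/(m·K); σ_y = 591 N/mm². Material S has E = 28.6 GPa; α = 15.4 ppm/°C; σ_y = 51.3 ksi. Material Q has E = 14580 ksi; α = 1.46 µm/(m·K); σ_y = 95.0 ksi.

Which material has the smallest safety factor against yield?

material L

Per material, after unit conversion:
  material W: E = 204.6, α = 11.6, σ_y = 1040 → σ = 456 MPa, n = 2.28
  material L: E = 330.4, α = 5.00, σ_y = 591.0 → σ = 317 MPa, n = 1.86
  material S: E = 28.60, α = 15.4, σ_y = 353.7 → σ = 84.6 MPa, n = 4.18
  material Q: E = 100.5, α = 1.46, σ_y = 655.0 → σ = 28.2 MPa, n = 23.2
The minimum is material L at n = 1.86.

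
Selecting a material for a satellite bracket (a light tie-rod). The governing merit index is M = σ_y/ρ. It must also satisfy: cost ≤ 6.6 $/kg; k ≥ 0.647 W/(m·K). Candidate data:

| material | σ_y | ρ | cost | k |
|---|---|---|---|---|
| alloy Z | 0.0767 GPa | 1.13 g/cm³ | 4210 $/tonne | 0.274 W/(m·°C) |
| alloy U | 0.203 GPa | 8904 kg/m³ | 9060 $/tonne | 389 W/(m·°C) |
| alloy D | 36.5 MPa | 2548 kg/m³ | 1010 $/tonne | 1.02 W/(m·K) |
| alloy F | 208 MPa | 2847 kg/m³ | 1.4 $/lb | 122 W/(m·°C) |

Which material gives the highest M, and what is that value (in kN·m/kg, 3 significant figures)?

Screen on constraints: cost ≤ 6.6 $/kg; k ≥ 0.647 W/(m·K). Survivors: alloy D, alloy F.
After converting to SI:
  alloy D: σ_y = 36.50 MPa, ρ = 2548 kg/m³
  alloy F: σ_y = 208.0 MPa, ρ = 2847 kg/m³
  alloy F: M = 73.1 kN·m/kg
  alloy D: M = 14.3 kN·m/kg
Alloy F ranks first.

alloy F, M = 73.1 kN·m/kg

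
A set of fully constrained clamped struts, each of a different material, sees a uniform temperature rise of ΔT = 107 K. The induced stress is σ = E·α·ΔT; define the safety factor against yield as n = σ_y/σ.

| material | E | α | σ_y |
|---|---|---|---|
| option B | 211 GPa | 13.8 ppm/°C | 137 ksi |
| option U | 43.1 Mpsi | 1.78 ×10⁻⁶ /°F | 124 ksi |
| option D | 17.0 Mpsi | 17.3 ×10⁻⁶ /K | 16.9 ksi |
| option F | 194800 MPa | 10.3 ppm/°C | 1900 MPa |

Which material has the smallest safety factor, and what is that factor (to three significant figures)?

option D, n = 0.537

Per material, after unit conversion:
  option B: E = 211.0, α = 13.8, σ_y = 944.6 → σ = 312 MPa, n = 3.03
  option U: E = 297.2, α = 3.20, σ_y = 855.0 → σ = 102 MPa, n = 8.39
  option D: E = 117.2, α = 17.3, σ_y = 116.5 → σ = 217 MPa, n = 0.537
  option F: E = 194.8, α = 10.3, σ_y = 1900 → σ = 215 MPa, n = 8.85
Option D has the lowest safety factor, n = 0.537.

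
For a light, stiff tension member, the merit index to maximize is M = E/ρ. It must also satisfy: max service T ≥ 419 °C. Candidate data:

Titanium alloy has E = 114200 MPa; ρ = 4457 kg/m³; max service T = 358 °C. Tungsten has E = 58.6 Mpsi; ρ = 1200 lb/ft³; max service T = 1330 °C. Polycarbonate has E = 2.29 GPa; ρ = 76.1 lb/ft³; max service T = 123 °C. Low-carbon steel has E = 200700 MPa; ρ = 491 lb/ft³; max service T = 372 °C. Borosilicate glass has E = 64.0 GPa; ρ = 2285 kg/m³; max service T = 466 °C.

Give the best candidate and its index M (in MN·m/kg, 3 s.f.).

Screen on constraints: max service T ≥ 419 °C. Survivors: tungsten, borosilicate glass.
After converting to SI:
  tungsten: E = 404.0 GPa, ρ = 19220 kg/m³
  borosilicate glass: E = 64.00 GPa, ρ = 2285 kg/m³
  borosilicate glass: M = 28.0 MN·m/kg
  tungsten: M = 21.0 MN·m/kg
Highest index: borosilicate glass.

borosilicate glass, M = 28.0 MN·m/kg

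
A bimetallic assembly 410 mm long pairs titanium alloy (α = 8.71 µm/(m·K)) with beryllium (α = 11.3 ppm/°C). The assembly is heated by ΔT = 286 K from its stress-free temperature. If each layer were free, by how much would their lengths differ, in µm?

Δα = |8.71 − 11.3|×10⁻⁶/K = 2.59×10⁻⁶/K.
ΔL_mismatch = Δα·L·ΔT = 2.59×10⁻⁶ × 410.0 mm × 286.0 K = 304 µm.

304 µm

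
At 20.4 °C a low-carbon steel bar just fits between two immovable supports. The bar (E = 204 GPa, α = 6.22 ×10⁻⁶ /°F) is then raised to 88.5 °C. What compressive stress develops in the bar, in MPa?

α = 6.22×10⁻⁶/°F × 9/5 = 11.2×10⁻⁶/K.
ΔT = 68.10 K. Constrained thermal stress σ = E·α·ΔT = 204.0×10³ MPa × 11.2×10⁻⁶ × 68.10 = 156 MPa (compressive).

156 MPa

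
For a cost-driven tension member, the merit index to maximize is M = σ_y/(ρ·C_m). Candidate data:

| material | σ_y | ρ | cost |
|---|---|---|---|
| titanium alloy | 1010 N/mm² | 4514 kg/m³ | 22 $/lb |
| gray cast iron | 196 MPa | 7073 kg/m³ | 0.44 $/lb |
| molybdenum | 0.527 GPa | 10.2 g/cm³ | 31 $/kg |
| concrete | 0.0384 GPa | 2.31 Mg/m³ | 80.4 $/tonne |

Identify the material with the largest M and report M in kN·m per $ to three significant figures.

Normalizing units and computing the index:
  titanium alloy: σ_y = 1010 MPa, ρ = 4514 kg/m³, cost = 48.50 $/kg
  gray cast iron: σ_y = 196.0 MPa, ρ = 7073 kg/m³, cost = 0.9700 $/kg
  molybdenum: σ_y = 527.0 MPa, ρ = 10200 kg/m³, cost = 31.00 $/kg
  concrete: σ_y = 38.40 MPa, ρ = 2310 kg/m³, cost = 0.08040 $/kg
  concrete: M = 207 kN·m per $
  gray cast iron: M = 28.6 kN·m per $
  titanium alloy: M = 4.61 kN·m per $
  molybdenum: M = 1.67 kN·m per $
The maximum is for concrete.

concrete, M = 207 kN·m per $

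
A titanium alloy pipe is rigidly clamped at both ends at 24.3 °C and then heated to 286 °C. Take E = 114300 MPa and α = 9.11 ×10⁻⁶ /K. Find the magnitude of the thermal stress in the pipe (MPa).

273 MPa

E = 114300 MPa = 114.3 GPa.
ΔT = 261.7 K. Constrained thermal stress σ = E·α·ΔT = 114.3×10³ MPa × 9.11×10⁻⁶ × 261.7 = 273 MPa (compressive).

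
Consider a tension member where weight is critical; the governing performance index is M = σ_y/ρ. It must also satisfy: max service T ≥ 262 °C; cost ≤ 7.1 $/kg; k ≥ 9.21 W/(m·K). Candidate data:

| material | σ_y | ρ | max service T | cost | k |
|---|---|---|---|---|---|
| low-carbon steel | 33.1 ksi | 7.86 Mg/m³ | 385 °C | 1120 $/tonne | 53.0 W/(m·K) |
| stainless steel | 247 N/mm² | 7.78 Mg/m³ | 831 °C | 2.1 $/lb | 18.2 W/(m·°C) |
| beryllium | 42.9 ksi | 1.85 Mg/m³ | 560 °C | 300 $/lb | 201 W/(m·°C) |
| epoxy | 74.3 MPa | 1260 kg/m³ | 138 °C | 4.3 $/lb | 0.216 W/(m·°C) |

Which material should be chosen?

stainless steel

Screen on constraints: max service T ≥ 262 °C; cost ≤ 7.1 $/kg; k ≥ 9.21 W/(m·K). Survivors: low-carbon steel, stainless steel.
In SI units:
  low-carbon steel: σ_y = 228.2 MPa, ρ = 7860 kg/m³
  stainless steel: σ_y = 247.0 MPa, ρ = 7780 kg/m³
  stainless steel: M = 31.7 kN·m/kg
  low-carbon steel: M = 29.0 kN·m/kg
Stainless steel ranks first.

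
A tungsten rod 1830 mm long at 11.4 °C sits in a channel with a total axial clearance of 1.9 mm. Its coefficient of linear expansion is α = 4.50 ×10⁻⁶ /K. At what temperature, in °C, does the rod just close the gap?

α·L₀·ΔT = 1.9 mm ⇒ ΔT = 1.9 / (4.50×10⁻⁶ × 1830.0) = 230.7 K.
T = 11.4 + 230.7 = 242.1 °C.

242 °C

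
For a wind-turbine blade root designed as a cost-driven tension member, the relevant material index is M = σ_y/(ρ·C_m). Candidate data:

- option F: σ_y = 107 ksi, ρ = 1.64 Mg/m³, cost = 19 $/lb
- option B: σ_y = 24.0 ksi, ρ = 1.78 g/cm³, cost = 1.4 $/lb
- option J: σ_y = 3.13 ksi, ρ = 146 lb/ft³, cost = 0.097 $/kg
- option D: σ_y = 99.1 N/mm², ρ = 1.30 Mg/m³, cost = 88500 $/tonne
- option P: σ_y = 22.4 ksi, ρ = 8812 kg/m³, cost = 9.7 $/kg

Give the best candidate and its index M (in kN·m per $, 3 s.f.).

option J, M = 95.1 kN·m per $

In SI units:
  option F: σ_y = 737.7 MPa, ρ = 1640 kg/m³, cost = 41.89 $/kg
  option B: σ_y = 165.5 MPa, ρ = 1780 kg/m³, cost = 3.086 $/kg
  option J: σ_y = 21.58 MPa, ρ = 2339 kg/m³, cost = 0.09700 $/kg
  option D: σ_y = 99.10 MPa, ρ = 1300 kg/m³, cost = 88.50 $/kg
  option P: σ_y = 154.4 MPa, ρ = 8812 kg/m³, cost = 9.700 $/kg
  option J: M = 95.1 kN·m per $
  option B: M = 30.1 kN·m per $
  option F: M = 10.7 kN·m per $
  option P: M = 1.81 kN·m per $
  option D: M = 0.861 kN·m per $
Option J ranks first.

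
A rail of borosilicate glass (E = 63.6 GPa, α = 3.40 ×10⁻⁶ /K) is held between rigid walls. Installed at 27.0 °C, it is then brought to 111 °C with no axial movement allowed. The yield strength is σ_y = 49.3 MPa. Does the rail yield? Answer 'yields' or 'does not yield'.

does not yield

ΔT = 84.00 K. Constrained thermal stress σ = E·α·ΔT = 63.60×10³ MPa × 3.40×10⁻⁶ × 84.00 = 18.2 MPa (compressive).
Compare to σ_y = 49.3 MPa: σ < σ_y, so it does not yield.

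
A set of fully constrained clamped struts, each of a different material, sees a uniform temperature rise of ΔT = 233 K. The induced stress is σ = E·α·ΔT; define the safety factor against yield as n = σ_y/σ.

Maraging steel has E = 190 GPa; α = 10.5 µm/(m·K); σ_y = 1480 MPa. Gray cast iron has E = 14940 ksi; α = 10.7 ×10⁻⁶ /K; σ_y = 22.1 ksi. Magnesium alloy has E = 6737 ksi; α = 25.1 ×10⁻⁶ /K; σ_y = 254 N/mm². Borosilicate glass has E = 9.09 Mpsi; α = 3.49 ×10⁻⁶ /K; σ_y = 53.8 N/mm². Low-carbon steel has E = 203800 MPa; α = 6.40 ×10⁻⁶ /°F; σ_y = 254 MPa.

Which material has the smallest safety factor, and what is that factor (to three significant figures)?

Converting E to GPa, α to ×10⁻⁶/K, σ_y to MPa, then σ and n for each:
  maraging steel: E = 190.0, α = 10.5, σ_y = 1480 → σ = 465 MPa, n = 3.18
  gray cast iron: E = 103.0, α = 10.7, σ_y = 152.4 → σ = 257 MPa, n = 0.593
  magnesium alloy: E = 46.45, α = 25.1, σ_y = 254.0 → σ = 272 MPa, n = 0.935
  borosilicate glass: E = 62.67, α = 3.49, σ_y = 53.80 → σ = 51.0 MPa, n = 1.06
  low-carbon steel: E = 203.8, α = 11.5, σ_y = 254.0 → σ = 547 MPa, n = 0.464
Low-carbon steel has the lowest safety factor, n = 0.464.

low-carbon steel, n = 0.464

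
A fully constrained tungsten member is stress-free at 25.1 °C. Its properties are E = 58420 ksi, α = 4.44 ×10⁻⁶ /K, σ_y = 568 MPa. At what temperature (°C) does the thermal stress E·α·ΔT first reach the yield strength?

343 °C

E = 58420 ksi = 402.8 GPa.
E·α·ΔT = 568.0 MPa ⇒ ΔT = 568.0 / (402.8×10³ × 4.44×10⁻⁶) = 317.6 K.
T = 25.1 + 317.6 = 342.7 °C.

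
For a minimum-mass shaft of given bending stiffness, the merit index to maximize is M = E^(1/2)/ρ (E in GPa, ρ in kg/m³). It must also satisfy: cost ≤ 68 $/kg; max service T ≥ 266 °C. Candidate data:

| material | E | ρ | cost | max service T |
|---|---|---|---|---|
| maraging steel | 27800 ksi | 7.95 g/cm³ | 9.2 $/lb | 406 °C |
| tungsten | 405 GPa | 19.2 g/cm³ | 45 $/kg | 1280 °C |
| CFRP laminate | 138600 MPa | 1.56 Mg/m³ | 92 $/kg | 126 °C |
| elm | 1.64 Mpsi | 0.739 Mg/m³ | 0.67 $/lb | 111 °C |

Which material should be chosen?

maraging steel

Screen on constraints: cost ≤ 68 $/kg; max service T ≥ 266 °C. Survivors: maraging steel, tungsten.
Normalizing units and computing the index:
  maraging steel: E = 191.7 GPa, ρ = 7950 kg/m³
  tungsten: E = 405.0 GPa, ρ = 19200 kg/m³
  maraging steel: M = 1.74×10⁻³
  tungsten: M = 1.05×10⁻³
The maximum is for maraging steel.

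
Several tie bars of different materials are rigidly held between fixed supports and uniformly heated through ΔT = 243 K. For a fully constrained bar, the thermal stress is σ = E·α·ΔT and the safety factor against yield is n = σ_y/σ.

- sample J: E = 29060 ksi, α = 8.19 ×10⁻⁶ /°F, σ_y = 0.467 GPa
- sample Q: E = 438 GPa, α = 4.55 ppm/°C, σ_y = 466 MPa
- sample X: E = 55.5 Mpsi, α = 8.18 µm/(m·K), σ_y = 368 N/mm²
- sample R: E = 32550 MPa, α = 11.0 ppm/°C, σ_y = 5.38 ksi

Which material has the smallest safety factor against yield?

sample R

Per material, after unit conversion:
  sample J: E = 200.4, α = 14.7, σ_y = 467.0 → σ = 718 MPa, n = 0.651
  sample Q: E = 438.0, α = 4.55, σ_y = 466.0 → σ = 484 MPa, n = 0.962
  sample X: E = 382.7, α = 8.18, σ_y = 368.0 → σ = 761 MPa, n = 0.484
  sample R: E = 32.55, α = 11.0, σ_y = 37.09 → σ = 87.0 MPa, n = 0.426
Sample R has the lowest safety factor, n = 0.426.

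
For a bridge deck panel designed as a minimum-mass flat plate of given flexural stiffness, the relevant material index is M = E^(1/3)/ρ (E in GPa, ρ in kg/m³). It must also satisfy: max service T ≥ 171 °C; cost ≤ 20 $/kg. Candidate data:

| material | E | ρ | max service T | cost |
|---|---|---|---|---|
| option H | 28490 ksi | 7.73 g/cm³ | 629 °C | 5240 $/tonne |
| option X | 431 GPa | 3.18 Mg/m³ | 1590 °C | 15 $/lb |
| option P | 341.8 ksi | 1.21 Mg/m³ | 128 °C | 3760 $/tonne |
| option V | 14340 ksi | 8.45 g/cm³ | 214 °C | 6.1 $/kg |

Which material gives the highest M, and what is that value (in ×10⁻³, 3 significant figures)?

Screen on constraints: max service T ≥ 171 °C; cost ≤ 20 $/kg. Survivors: option H, option V.
Normalizing units and computing the index:
  option H: E = 196.4 GPa, ρ = 7730 kg/m³
  option V: E = 98.87 GPa, ρ = 8450 kg/m³
  option H: M = 0.752×10⁻³
  option V: M = 0.547×10⁻³
Option H has the largest M.

option H, M = 0.752×10⁻³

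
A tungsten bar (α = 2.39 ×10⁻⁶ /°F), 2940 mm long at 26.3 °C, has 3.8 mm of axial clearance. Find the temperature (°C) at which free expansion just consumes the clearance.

327 °C

α = 2.39×10⁻⁶/°F × 9/5 = 4.30×10⁻⁶/K.
α·L₀·ΔT = 3.8 mm ⇒ ΔT = 3.8 / (4.30×10⁻⁶ × 2940.0) = 300.4 K.
T = 26.3 + 300.4 = 326.7 °C.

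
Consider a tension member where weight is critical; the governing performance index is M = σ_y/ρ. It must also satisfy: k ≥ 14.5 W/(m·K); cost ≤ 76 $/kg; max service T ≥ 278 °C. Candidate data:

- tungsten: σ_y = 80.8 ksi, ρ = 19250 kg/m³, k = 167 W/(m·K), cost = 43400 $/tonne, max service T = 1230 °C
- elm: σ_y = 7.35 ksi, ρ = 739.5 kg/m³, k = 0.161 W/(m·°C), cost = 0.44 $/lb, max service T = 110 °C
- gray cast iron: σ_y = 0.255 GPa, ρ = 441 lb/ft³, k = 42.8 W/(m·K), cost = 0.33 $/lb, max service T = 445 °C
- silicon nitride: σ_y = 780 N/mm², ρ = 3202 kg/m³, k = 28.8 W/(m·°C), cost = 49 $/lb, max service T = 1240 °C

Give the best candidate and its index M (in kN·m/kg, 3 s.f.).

Screen on constraints: k ≥ 14.5 W/(m·K); cost ≤ 76 $/kg; max service T ≥ 278 °C. Survivors: tungsten, gray cast iron.
Normalizing units and computing the index:
  tungsten: σ_y = 557.1 MPa, ρ = 19250 kg/m³
  gray cast iron: σ_y = 255.0 MPa, ρ = 7064 kg/m³
  gray cast iron: M = 36.1 kN·m/kg
  tungsten: M = 28.9 kN·m/kg
Gray cast iron has the largest M.

gray cast iron, M = 36.1 kN·m/kg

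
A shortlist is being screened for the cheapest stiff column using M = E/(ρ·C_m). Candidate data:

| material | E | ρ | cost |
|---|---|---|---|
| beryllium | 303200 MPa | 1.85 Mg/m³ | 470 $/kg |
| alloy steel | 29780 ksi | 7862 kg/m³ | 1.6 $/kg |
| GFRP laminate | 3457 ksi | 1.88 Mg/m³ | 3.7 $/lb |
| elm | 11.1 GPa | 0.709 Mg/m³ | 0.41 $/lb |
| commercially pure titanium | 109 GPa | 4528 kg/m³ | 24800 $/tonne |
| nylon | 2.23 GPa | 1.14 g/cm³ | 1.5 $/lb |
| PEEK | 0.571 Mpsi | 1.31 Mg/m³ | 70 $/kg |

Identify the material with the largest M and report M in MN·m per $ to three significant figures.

In SI units:
  beryllium: E = 303.2 GPa, ρ = 1850 kg/m³, cost = 470.0 $/kg
  alloy steel: E = 205.3 GPa, ρ = 7862 kg/m³, cost = 1.600 $/kg
  GFRP laminate: E = 23.84 GPa, ρ = 1880 kg/m³, cost = 8.157 $/kg
  elm: E = 11.10 GPa, ρ = 709.0 kg/m³, cost = 0.9039 $/kg
  commercially pure titanium: E = 109.0 GPa, ρ = 4528 kg/m³, cost = 24.80 $/kg
  nylon: E = 2.230 GPa, ρ = 1140 kg/m³, cost = 3.307 $/kg
  PEEK: E = 3.937 GPa, ρ = 1310 kg/m³, cost = 70.00 $/kg
  elm: M = 17.3 MN·m per $
  alloy steel: M = 16.3 MN·m per $
  GFRP laminate: M = 1.55 MN·m per $
  commercially pure titanium: M = 0.971 MN·m per $
  nylon: M = 0.592 MN·m per $
  beryllium: M = 0.349 MN·m per $
  PEEK: M = 0.0429 MN·m per $
The maximum is for elm.

elm, M = 17.3 MN·m per $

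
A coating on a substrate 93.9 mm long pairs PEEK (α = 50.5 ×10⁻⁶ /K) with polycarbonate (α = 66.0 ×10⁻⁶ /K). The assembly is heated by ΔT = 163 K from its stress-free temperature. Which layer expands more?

polycarbonate

α(PEEK) = 50.5×10⁻⁶/K vs α(polycarbonate) = 66.0×10⁻⁶/K.
Higher α expands more for the same ΔT: polycarbonate.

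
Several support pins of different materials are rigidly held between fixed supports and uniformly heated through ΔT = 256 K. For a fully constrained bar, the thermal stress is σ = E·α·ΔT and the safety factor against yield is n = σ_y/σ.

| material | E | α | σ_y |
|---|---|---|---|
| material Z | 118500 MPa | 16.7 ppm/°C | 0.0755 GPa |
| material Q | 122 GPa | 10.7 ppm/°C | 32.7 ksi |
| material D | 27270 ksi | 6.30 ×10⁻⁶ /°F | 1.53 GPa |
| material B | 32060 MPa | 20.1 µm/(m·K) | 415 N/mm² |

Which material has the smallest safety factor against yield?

With everything in SI (GPa, ×10⁻⁶/K, MPa):
  material Z: E = 118.5, α = 16.7, σ_y = 75.50 → σ = 507 MPa, n = 0.149
  material Q: E = 122.0, α = 10.7, σ_y = 225.5 → σ = 334 MPa, n = 0.675
  material D: E = 188.0, α = 11.3, σ_y = 1530 → σ = 546 MPa, n = 2.80
  material B: E = 32.06, α = 20.1, σ_y = 415.0 → σ = 165 MPa, n = 2.52
Material Z has the lowest safety factor, n = 0.149.

material Z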